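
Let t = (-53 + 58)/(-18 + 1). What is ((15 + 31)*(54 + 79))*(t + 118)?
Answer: 12242118/17 ≈ 7.2013e+5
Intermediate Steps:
t = -5/17 (t = 5/(-17) = 5*(-1/17) = -5/17 ≈ -0.29412)
((15 + 31)*(54 + 79))*(t + 118) = ((15 + 31)*(54 + 79))*(-5/17 + 118) = (46*133)*(2001/17) = 6118*(2001/17) = 12242118/17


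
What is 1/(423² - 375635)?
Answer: -1/196706 ≈ -5.0837e-6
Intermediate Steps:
1/(423² - 375635) = 1/(178929 - 375635) = 1/(-196706) = -1/196706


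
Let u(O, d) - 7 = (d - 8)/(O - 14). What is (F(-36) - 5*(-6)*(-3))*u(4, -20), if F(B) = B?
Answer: -6174/5 ≈ -1234.8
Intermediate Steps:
u(O, d) = 7 + (-8 + d)/(-14 + O) (u(O, d) = 7 + (d - 8)/(O - 14) = 7 + (-8 + d)/(-14 + O))
(F(-36) - 5*(-6)*(-3))*u(4, -20) = (-36 - 5*(-6)*(-3))*((-106 - 20 + 7*4)/(-14 + 4)) = (-36 + 30*(-3))*((-106 - 20 + 28)/(-10)) = (-36 - 90)*(-1/10*(-98)) = -126*49/5 = -6174/5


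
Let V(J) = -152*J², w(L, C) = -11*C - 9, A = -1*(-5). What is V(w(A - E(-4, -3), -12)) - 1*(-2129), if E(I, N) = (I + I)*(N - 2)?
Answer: -2297479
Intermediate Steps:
A = 5
E(I, N) = 2*I*(-2 + N) (E(I, N) = (2*I)*(-2 + N) = 2*I*(-2 + N))
w(L, C) = -9 - 11*C
V(w(A - E(-4, -3), -12)) - 1*(-2129) = -152*(-9 - 11*(-12))² - 1*(-2129) = -152*(-9 + 132)² + 2129 = -152*123² + 2129 = -152*15129 + 2129 = -2299608 + 2129 = -2297479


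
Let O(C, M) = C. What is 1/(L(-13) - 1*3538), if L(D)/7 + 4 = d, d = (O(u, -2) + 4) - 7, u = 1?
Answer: -1/3580 ≈ -0.00027933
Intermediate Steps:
d = -2 (d = (1 + 4) - 7 = 5 - 7 = -2)
L(D) = -42 (L(D) = -28 + 7*(-2) = -28 - 14 = -42)
1/(L(-13) - 1*3538) = 1/(-42 - 1*3538) = 1/(-42 - 3538) = 1/(-3580) = -1/3580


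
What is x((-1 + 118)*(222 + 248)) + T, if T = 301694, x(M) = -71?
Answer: 301623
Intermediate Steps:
x((-1 + 118)*(222 + 248)) + T = -71 + 301694 = 301623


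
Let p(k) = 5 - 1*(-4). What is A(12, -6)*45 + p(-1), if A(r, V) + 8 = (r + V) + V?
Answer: -351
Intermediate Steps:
p(k) = 9 (p(k) = 5 + 4 = 9)
A(r, V) = -8 + r + 2*V (A(r, V) = -8 + ((r + V) + V) = -8 + ((V + r) + V) = -8 + (r + 2*V) = -8 + r + 2*V)
A(12, -6)*45 + p(-1) = (-8 + 12 + 2*(-6))*45 + 9 = (-8 + 12 - 12)*45 + 9 = -8*45 + 9 = -360 + 9 = -351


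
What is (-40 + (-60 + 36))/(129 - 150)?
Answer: 64/21 ≈ 3.0476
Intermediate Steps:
(-40 + (-60 + 36))/(129 - 150) = (-40 - 24)/(-21) = -1/21*(-64) = 64/21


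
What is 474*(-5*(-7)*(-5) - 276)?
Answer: -213774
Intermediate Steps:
474*(-5*(-7)*(-5) - 276) = 474*(35*(-5) - 276) = 474*(-175 - 276) = 474*(-451) = -213774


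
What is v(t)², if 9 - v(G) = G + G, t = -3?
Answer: 225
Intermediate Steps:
v(G) = 9 - 2*G (v(G) = 9 - (G + G) = 9 - 2*G)
v(t)² = (9 - 2*(-3))² = (9 + 6)² = 15² = 225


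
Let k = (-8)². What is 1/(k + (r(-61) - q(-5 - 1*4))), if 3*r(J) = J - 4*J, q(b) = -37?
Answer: 1/162 ≈ 0.0061728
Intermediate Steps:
r(J) = -J (r(J) = (J - 4*J)/3 = (-3*J)/3 = -J)
k = 64
1/(k + (r(-61) - q(-5 - 1*4))) = 1/(64 + (-1*(-61) - 1*(-37))) = 1/(64 + (61 + 37)) = 1/(64 + 98) = 1/162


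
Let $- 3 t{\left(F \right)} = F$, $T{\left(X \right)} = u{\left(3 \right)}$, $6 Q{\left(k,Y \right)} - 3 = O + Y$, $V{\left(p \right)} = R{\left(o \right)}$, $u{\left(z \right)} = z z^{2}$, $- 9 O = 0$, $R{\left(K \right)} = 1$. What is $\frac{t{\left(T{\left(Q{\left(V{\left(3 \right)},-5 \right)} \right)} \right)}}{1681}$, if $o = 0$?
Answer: $- \frac{9}{1681} \approx -0.005354$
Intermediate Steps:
$O = 0$ ($O = \left(- \frac{1}{9}\right) 0 = 0$)
$u{\left(z \right)} = z^{3}$
$V{\left(p \right)} = 1$
$Q{\left(k,Y \right)} = \frac{1}{2} + \frac{Y}{6}$ ($Q{\left(k,Y \right)} = \frac{1}{2} + \frac{0 + Y}{6} = \frac{1}{2} + \frac{Y}{6}$)
$T{\left(X \right)} = 27$ ($T{\left(X \right)} = 3^{3} = 27$)
$t{\left(F \right)} = - \frac{F}{3}$
$\frac{t{\left(T{\left(Q{\left(V{\left(3 \right)},-5 \right)} \right)} \right)}}{1681} = \frac{\left(- \frac{1}{3}\right) 27}{1681} = \left(-9\right) \frac{1}{1681} = - \frac{9}{1681}$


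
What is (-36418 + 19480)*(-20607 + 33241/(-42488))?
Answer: 7415316297333/21244 ≈ 3.4905e+8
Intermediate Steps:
(-36418 + 19480)*(-20607 + 33241/(-42488)) = -16938*(-20607 + 33241*(-1/42488)) = -16938*(-20607 - 33241/42488) = -16938*(-875583457/42488) = 7415316297333/21244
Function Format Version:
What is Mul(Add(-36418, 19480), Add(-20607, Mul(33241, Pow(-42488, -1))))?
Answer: Rational(7415316297333, 21244) ≈ 3.4905e+8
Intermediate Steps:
Mul(Add(-36418, 19480), Add(-20607, Mul(33241, Pow(-42488, -1)))) = Mul(-16938, Add(-20607, Mul(33241, Rational(-1, 42488)))) = Mul(-16938, Add(-20607, Rational(-33241, 42488))) = Mul(-16938, Rational(-875583457, 42488)) = Rational(7415316297333, 21244)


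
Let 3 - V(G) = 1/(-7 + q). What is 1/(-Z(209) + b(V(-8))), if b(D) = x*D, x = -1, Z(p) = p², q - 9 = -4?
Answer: -2/87369 ≈ -2.2891e-5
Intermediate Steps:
q = 5 (q = 9 - 4 = 5)
V(G) = 7/2 (V(G) = 3 - 1/(-7 + 5) = 3 - 1/(-2) = 3 - 1*(-½) = 3 + ½ = 7/2)
b(D) = -D
1/(-Z(209) + b(V(-8))) = 1/(-1*209² - 1*7/2) = 1/(-1*43681 - 7/2) = 1/(-43681 - 7/2) = 1/(-87369/2) = -2/87369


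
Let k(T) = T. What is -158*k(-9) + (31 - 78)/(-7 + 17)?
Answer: 14173/10 ≈ 1417.3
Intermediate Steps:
-158*k(-9) + (31 - 78)/(-7 + 17) = -158*(-9) + (31 - 78)/(-7 + 17) = 1422 - 47/10 = 14173/10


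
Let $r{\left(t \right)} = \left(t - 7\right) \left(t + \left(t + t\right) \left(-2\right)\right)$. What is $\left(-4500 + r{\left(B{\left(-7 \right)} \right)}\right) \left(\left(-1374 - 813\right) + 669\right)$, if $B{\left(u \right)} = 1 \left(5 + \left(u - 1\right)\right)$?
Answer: $6967620$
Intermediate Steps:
$B{\left(u \right)} = 4 + u$ ($B{\left(u \right)} = 1 \left(5 + \left(-1 + u\right)\right) = 1 \left(4 + u\right) = 4 + u$)
$r{\left(t \right)} = - 3 t \left(-7 + t\right)$ ($r{\left(t \right)} = \left(-7 + t\right) \left(t + 2 t \left(-2\right)\right) = \left(-7 + t\right) \left(t - 4 t\right) = \left(-7 + t\right) \left(- 3 t\right) = - 3 t \left(-7 + t\right)$)
$\left(-4500 + r{\left(B{\left(-7 \right)} \right)}\right) \left(\left(-1374 - 813\right) + 669\right) = \left(-4500 + 3 \left(4 - 7\right) \left(7 - \left(4 - 7\right)\right)\right) \left(\left(-1374 - 813\right) + 669\right) = \left(-4500 + 3 \left(-3\right) \left(7 - -3\right)\right) \left(\left(-1374 - 813\right) + 669\right) = \left(-4500 + 3 \left(-3\right) \left(7 + 3\right)\right) \left(-2187 + 669\right) = \left(-4500 + 3 \left(-3\right) 10\right) \left(-1518\right) = \left(-4500 - 90\right) \left(-1518\right) = \left(-4590\right) \left(-1518\right) = 6967620$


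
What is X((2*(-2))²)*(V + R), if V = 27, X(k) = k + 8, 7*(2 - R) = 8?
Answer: 4680/7 ≈ 668.57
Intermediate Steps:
R = 6/7 (R = 2 - ⅐*8 = 2 - 8/7 = 6/7 ≈ 0.85714)
X(k) = 8 + k
X((2*(-2))²)*(V + R) = (8 + (2*(-2))²)*(27 + 6/7) = (8 + (-4)²)*(195/7) = (8 + 16)*(195/7) = 24*(195/7) = 4680/7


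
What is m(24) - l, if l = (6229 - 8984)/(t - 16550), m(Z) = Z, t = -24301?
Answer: 977669/40851 ≈ 23.933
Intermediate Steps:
l = 2755/40851 (l = (6229 - 8984)/(-24301 - 16550) = -2755/(-40851) = -2755*(-1/40851) = 2755/40851 ≈ 0.067440)
m(24) - l = 24 - 1*2755/40851 = 24 - 2755/40851 = 977669/40851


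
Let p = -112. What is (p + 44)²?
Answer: 4624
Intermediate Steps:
(p + 44)² = (-112 + 44)² = (-68)² = 4624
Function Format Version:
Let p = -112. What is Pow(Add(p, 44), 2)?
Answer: 4624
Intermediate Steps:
Pow(Add(p, 44), 2) = Pow(Add(-112, 44), 2) = Pow(-68, 2) = 4624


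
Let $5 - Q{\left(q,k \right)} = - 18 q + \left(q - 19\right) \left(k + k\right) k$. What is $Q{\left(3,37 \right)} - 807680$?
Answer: $-763813$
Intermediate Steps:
$Q{\left(q,k \right)} = 5 + 18 q - 2 k^{2} \left(-19 + q\right)$ ($Q{\left(q,k \right)} = 5 - \left(- 18 q + \left(q - 19\right) \left(k + k\right) k\right) = 5 - \left(- 18 q + \left(-19 + q\right) 2 k k\right) = 5 - \left(- 18 q + 2 k \left(-19 + q\right) k\right) = 5 - \left(- 18 q + 2 k^{2} \left(-19 + q\right)\right) = 5 + 18 q - 2 k^{2} \left(-19 + q\right)$)
$Q{\left(3,37 \right)} - 807680 = \left(5 + 18 \cdot 3 + 38 \cdot 37^{2} - 6 \cdot 37^{2}\right) - 807680 = \left(5 + 54 + 38 \cdot 1369 - 6 \cdot 1369\right) - 807680 = \left(5 + 54 + 52022 - 8214\right) - 807680 = 43867 - 807680 = -763813$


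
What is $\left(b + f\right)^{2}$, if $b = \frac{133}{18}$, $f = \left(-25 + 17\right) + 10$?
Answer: $\frac{28561}{324} \approx 88.151$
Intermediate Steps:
$f = 2$ ($f = -8 + 10 = 2$)
$b = \frac{133}{18}$ ($b = 133 \cdot \frac{1}{18} = \frac{133}{18} \approx 7.3889$)
$\left(b + f\right)^{2} = \left(\frac{133}{18} + 2\right)^{2} = \left(\frac{169}{18}\right)^{2} = \frac{28561}{324}$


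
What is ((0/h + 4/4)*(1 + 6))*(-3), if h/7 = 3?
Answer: -21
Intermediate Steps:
h = 21 (h = 7*3 = 21)
((0/h + 4/4)*(1 + 6))*(-3) = ((0/21 + 4/4)*(1 + 6))*(-3) = ((0*(1/21) + 4*(¼))*7)*(-3) = ((0 + 1)*7)*(-3) = (1*7)*(-3) = 7*(-3) = -21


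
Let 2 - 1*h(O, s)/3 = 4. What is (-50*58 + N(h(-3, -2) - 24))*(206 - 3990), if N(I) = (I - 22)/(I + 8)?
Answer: 10964656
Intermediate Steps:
h(O, s) = -6 (h(O, s) = 6 - 3*4 = 6 - 12 = -6)
N(I) = (-22 + I)/(8 + I)
(-50*58 + N(h(-3, -2) - 24))*(206 - 3990) = (-50*58 + (-22 + (-6 - 24))/(8 + (-6 - 24)))*(206 - 3990) = (-2900 + (-22 - 30)/(8 - 30))*(-3784) = (-2900 - 52/(-22))*(-3784) = (-2900 - 1/22*(-52))*(-3784) = (-2900 + 26/11)*(-3784) = -31874/11*(-3784) = 10964656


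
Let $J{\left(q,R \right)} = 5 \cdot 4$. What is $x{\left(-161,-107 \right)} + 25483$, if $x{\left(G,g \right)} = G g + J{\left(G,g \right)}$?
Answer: $42730$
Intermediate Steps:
$J{\left(q,R \right)} = 20$
$x{\left(G,g \right)} = 20 + G g$ ($x{\left(G,g \right)} = G g + 20 = 20 + G g$)
$x{\left(-161,-107 \right)} + 25483 = \left(20 - -17227\right) + 25483 = \left(20 + 17227\right) + 25483 = 17247 + 25483 = 42730$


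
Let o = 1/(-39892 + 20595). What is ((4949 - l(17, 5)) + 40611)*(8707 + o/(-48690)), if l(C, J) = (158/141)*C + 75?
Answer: 52444929010962680189/132479501130 ≈ 3.9587e+8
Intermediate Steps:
o = -1/19297 (o = 1/(-19297) = -1/19297 ≈ -5.1822e-5)
l(C, J) = 75 + 158*C/141 (l(C, J) = (158*(1/141))*C + 75 = 158*C/141 + 75 = 75 + 158*C/141)
((4949 - l(17, 5)) + 40611)*(8707 + o/(-48690)) = ((4949 - (75 + (158/141)*17)) + 40611)*(8707 - 1/19297/(-48690)) = ((4949 - (75 + 2686/141)) + 40611)*(8707 - 1/19297*(-1/48690)) = ((4949 - 1*13261/141) + 40611)*(8707 + 1/939570930) = ((4949 - 13261/141) + 40611)*(8180844087511/939570930) = (684548/141 + 40611)*(8180844087511/939570930) = (6410699/141)*(8180844087511/939570930) = 52444929010962680189/132479501130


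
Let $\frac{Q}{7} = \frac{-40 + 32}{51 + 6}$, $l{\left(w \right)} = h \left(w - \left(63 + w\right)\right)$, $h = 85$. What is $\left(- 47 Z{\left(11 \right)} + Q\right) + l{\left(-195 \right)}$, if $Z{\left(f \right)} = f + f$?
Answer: $- \frac{364229}{57} \approx -6390.0$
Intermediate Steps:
$l{\left(w \right)} = -5355$ ($l{\left(w \right)} = 85 \left(w - \left(63 + w\right)\right) = 85 \left(-63\right) = -5355$)
$Z{\left(f \right)} = 2 f$
$Q = - \frac{56}{57}$ ($Q = 7 \frac{-40 + 32}{51 + 6} = 7 \left(- \frac{8}{57}\right) = - \frac{56}{57} \approx -0.98246$)
$\left(- 47 Z{\left(11 \right)} + Q\right) + l{\left(-195 \right)} = \left(- 47 \cdot 2 \cdot 11 - \frac{56}{57}\right) - 5355 = \left(\left(-47\right) 22 - \frac{56}{57}\right) - 5355 = \left(-1034 - \frac{56}{57}\right) - 5355 = - \frac{58994}{57} - 5355 = - \frac{364229}{57}$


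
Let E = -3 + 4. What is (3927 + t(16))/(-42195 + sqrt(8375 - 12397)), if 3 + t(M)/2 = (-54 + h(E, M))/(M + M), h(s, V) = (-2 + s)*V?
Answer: -1322095935/14243376376 - 31333*I*sqrt(4022)/14243376376 ≈ -0.092822 - 0.00013951*I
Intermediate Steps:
E = 1
h(s, V) = V*(-2 + s)
t(M) = -6 + (-54 - M)/M (t(M) = -6 + 2*((-54 + M*(-2 + 1))/(M + M)) = -6 + 2*((-54 + M*(-1))/((2*M))) = -6 + 2*((-54 - M)*(1/(2*M))) = -6 + 2*((-54 - M)/(2*M)) = -6 + (-54 - M)/M)
(3927 + t(16))/(-42195 + sqrt(8375 - 12397)) = (3927 + (-7 - 54/16))/(-42195 + sqrt(8375 - 12397)) = (3927 + (-7 - 54*1/16))/(-42195 + sqrt(-4022)) = (3927 + (-7 - 27/8))/(-42195 + I*sqrt(4022)) = (3927 - 83/8)/(-42195 + I*sqrt(4022)) = 31333/(8*(-42195 + I*sqrt(4022)))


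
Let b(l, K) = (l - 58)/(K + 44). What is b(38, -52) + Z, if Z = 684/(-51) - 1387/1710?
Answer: -8968/765 ≈ -11.723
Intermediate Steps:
b(l, K) = (-58 + l)/(44 + K)
Z = -21761/1530 (Z = 684*(-1/51) - 1387*1/1710 = -228/17 - 73/90 = -21761/1530 ≈ -14.223)
b(38, -52) + Z = (-58 + 38)/(44 - 52) - 21761/1530 = -20/(-8) - 21761/1530 = -⅛*(-20) - 21761/1530 = 5/2 - 21761/1530 = -8968/765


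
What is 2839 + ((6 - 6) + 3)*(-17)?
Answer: 2788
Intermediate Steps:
2839 + ((6 - 6) + 3)*(-17) = 2839 + (0 + 3)*(-17) = 2839 + 3*(-17) = 2839 - 51 = 2788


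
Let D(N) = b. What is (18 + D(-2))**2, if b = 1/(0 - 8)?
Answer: 20449/64 ≈ 319.52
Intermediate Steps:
b = -1/8 (b = 1/(-8) = -1/8 ≈ -0.12500)
D(N) = -1/8
(18 + D(-2))**2 = (18 - 1/8)**2 = (143/8)**2 = 20449/64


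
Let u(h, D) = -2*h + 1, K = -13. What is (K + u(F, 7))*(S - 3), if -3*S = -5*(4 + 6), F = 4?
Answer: -820/3 ≈ -273.33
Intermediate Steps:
S = 50/3 (S = -(-5)*(4 + 6)/3 = -(-5)*10/3 = -1/3*(-50) = 50/3 ≈ 16.667)
u(h, D) = 1 - 2*h
(K + u(F, 7))*(S - 3) = (-13 + (1 - 2*4))*(50/3 - 3) = (-13 + (1 - 8))*(41/3) = (-13 - 7)*(41/3) = -20*41/3 = -820/3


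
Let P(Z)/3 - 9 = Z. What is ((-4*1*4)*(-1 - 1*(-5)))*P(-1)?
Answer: -1536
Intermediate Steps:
P(Z) = 27 + 3*Z
((-4*1*4)*(-1 - 1*(-5)))*P(-1) = ((-4*1*4)*(-1 - 1*(-5)))*(27 + 3*(-1)) = ((-4*4)*(-1 + 5))*(27 - 3) = -16*4*24 = -64*24 = -1536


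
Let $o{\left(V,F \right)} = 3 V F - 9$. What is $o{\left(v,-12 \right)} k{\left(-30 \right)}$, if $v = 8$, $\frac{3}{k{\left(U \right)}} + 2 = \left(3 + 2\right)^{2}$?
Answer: $- \frac{891}{23} \approx -38.739$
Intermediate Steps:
$k{\left(U \right)} = \frac{3}{23}$ ($k{\left(U \right)} = \frac{3}{-2 + \left(3 + 2\right)^{2}} = \frac{3}{-2 + 5^{2}} = \frac{3}{-2 + 25} = \frac{3}{23}$)
$o{\left(V,F \right)} = -9 + 3 F V$ ($o{\left(V,F \right)} = 3 F V - 9 = -9 + 3 F V$)
$o{\left(v,-12 \right)} k{\left(-30 \right)} = \left(-9 + 3 \left(-12\right) 8\right) \frac{3}{23} = \left(-9 - 288\right) \frac{3}{23} = \left(-297\right) \frac{3}{23} = - \frac{891}{23}$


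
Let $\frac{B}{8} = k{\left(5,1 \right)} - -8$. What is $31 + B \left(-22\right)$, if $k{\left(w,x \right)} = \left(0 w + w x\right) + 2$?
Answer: $-2609$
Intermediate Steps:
$k{\left(w,x \right)} = 2 + w x$ ($k{\left(w,x \right)} = \left(0 + w x\right) + 2 = w x + 2 = 2 + w x$)
$B = 120$ ($B = 8 \left(\left(2 + 5 \cdot 1\right) - -8\right) = 8 \left(\left(2 + 5\right) + 8\right) = 8 \left(7 + 8\right) = 8 \cdot 15 = 120$)
$31 + B \left(-22\right) = 31 + 120 \left(-22\right) = 31 - 2640 = -2609$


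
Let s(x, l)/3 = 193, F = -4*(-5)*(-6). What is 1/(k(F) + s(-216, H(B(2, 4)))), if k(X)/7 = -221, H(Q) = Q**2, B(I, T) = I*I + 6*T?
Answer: -1/968 ≈ -0.0010331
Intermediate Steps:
B(I, T) = I**2 + 6*T
F = -120 (F = 20*(-6) = -120)
k(X) = -1547 (k(X) = 7*(-221) = -1547)
s(x, l) = 579 (s(x, l) = 3*193 = 579)
1/(k(F) + s(-216, H(B(2, 4)))) = 1/(-1547 + 579) = 1/(-968) = -1/968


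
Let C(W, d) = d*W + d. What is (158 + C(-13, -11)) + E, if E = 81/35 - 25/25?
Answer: 10196/35 ≈ 291.31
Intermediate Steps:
C(W, d) = d + W*d (C(W, d) = W*d + d = d + W*d)
E = 46/35 (E = 81*(1/35) - 25*1/25 = 81/35 - 1 = 46/35 ≈ 1.3143)
(158 + C(-13, -11)) + E = (158 - 11*(1 - 13)) + 46/35 = (158 - 11*(-12)) + 46/35 = (158 + 132) + 46/35 = 290 + 46/35 = 10196/35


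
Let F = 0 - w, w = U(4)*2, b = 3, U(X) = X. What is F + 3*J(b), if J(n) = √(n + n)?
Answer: -8 + 3*√6 ≈ -0.65153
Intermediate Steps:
w = 8 (w = 4*2 = 8)
J(n) = √2*√n (J(n) = √(2*n) = √2*√n)
F = -8 (F = 0 - 1*8 = 0 - 8 = -8)
F + 3*J(b) = -8 + 3*(√2*√3) = -8 + 3*√6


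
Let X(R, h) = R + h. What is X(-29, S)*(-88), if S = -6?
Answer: 3080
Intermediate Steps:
X(-29, S)*(-88) = (-29 - 6)*(-88) = -35*(-88) = 3080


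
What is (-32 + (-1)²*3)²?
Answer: 841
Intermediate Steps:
(-32 + (-1)²*3)² = (-32 + 1*3)² = (-32 + 3)² = (-29)² = 841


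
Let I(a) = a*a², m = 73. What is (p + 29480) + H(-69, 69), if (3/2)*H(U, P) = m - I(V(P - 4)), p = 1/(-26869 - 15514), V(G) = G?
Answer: -19524322315/127149 ≈ -1.5355e+5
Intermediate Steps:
p = -1/42383 (p = 1/(-42383) = -1/42383 ≈ -2.3594e-5)
I(a) = a³
H(U, P) = 146/3 - 2*(-4 + P)³/3 (H(U, P) = 2*(73 - (P - 4)³)/3 = 2*(73 - (-4 + P)³)/3 = 146/3 - 2*(-4 + P)³/3)
(p + 29480) + H(-69, 69) = (-1/42383 + 29480) + (146/3 - 2*(-4 + 69)³/3) = 1249450839/42383 + (146/3 - ⅔*65³) = 1249450839/42383 + (146/3 - ⅔*274625) = 1249450839/42383 + (146/3 - 549250/3) = 1249450839/42383 - 549104/3 = -19524322315/127149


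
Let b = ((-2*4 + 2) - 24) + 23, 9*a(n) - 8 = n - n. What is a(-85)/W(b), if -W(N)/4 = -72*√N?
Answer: -I*√7/2268 ≈ -0.0011666*I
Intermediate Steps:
a(n) = 8/9 (a(n) = 8/9 + (n - n)/9 = 8/9 + (⅑)*0 = 8/9 + 0 = 8/9)
b = -7 (b = ((-8 + 2) - 24) + 23 = (-6 - 24) + 23 = -30 + 23 = -7)
W(N) = 288*√N (W(N) = -(-288)*√N = 288*√N)
a(-85)/W(b) = 8/(9*((288*√(-7)))) = 8/(9*((288*(I*√7)))) = 8/(9*((288*I*√7))) = 8*(-I*√7/2016)/9 = -I*√7/2268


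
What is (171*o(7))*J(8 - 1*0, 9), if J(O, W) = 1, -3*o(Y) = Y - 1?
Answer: -342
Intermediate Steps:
o(Y) = ⅓ - Y/3 (o(Y) = -(Y - 1)/3 = -(-1 + Y)/3 = ⅓ - Y/3)
(171*o(7))*J(8 - 1*0, 9) = (171*(⅓ - ⅓*7))*1 = (171*(⅓ - 7/3))*1 = (171*(-2))*1 = -342*1 = -342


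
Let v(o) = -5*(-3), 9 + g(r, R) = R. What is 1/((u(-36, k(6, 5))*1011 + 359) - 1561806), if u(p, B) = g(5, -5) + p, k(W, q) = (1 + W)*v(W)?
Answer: -1/1611997 ≈ -6.2035e-7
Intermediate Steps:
g(r, R) = -9 + R
v(o) = 15
k(W, q) = 15 + 15*W (k(W, q) = (1 + W)*15 = 15 + 15*W)
u(p, B) = -14 + p (u(p, B) = (-9 - 5) + p = -14 + p)
1/((u(-36, k(6, 5))*1011 + 359) - 1561806) = 1/(((-14 - 36)*1011 + 359) - 1561806) = 1/((-50*1011 + 359) - 1561806) = 1/((-50550 + 359) - 1561806) = 1/(-50191 - 1561806) = 1/(-1611997) = -1/1611997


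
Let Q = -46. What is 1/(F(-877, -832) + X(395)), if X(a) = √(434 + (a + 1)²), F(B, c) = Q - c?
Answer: 393/230273 - 5*√6290/460546 ≈ 0.00084563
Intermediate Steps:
F(B, c) = -46 - c
X(a) = √(434 + (1 + a)²)
1/(F(-877, -832) + X(395)) = 1/((-46 - 1*(-832)) + √(434 + (1 + 395)²)) = 1/((-46 + 832) + √(434 + 396²)) = 1/(786 + √(434 + 156816)) = 1/(786 + √157250) = 1/(786 + 5*√6290)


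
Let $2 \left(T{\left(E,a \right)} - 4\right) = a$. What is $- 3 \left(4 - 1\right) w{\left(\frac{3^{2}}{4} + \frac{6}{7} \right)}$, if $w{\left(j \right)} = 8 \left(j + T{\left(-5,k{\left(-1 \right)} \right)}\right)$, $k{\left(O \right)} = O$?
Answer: $- \frac{3330}{7} \approx -475.71$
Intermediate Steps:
$T{\left(E,a \right)} = 4 + \frac{a}{2}$
$w{\left(j \right)} = 28 + 8 j$ ($w{\left(j \right)} = 8 \left(j + \left(4 + \frac{1}{2} \left(-1\right)\right)\right) = 8 \left(j + \left(4 - \frac{1}{2}\right)\right) = 8 \left(j + \frac{7}{2}\right) = 8 \left(\frac{7}{2} + j\right) = 28 + 8 j$)
$- 3 \left(4 - 1\right) w{\left(\frac{3^{2}}{4} + \frac{6}{7} \right)} = - 3 \left(4 - 1\right) \left(28 + 8 \left(\frac{3^{2}}{4} + \frac{6}{7}\right)\right) = \left(-3\right) 3 \left(28 + 8 \left(9 \cdot \frac{1}{4} + 6 \cdot \frac{1}{7}\right)\right) = - 9 \left(28 + 8 \left(\frac{9}{4} + \frac{6}{7}\right)\right) = - 9 \left(28 + 8 \cdot \frac{87}{28}\right) = - 9 \left(28 + \frac{174}{7}\right) = \left(-9\right) \frac{370}{7} = - \frac{3330}{7}$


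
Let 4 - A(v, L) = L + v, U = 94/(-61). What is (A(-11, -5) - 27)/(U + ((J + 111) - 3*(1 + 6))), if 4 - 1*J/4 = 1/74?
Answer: -15799/235642 ≈ -0.067047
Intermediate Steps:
U = -94/61 (U = 94*(-1/61) = -94/61 ≈ -1.5410)
A(v, L) = 4 - L - v (A(v, L) = 4 - (L + v) = 4 + (-L - v) = 4 - L - v)
J = 590/37 (J = 16 - 4/74 = 16 - 4*1/74 = 16 - 2/37 = 590/37 ≈ 15.946)
(A(-11, -5) - 27)/(U + ((J + 111) - 3*(1 + 6))) = ((4 - 1*(-5) - 1*(-11)) - 27)/(-94/61 + ((590/37 + 111) - 3*(1 + 6))) = ((4 + 5 + 11) - 27)/(-94/61 + (4697/37 - 3*7)) = (20 - 27)/(-94/61 + (4697/37 - 21)) = -7/(-94/61 + 3920/37) = -7/235642/2257 = -7*2257/235642 = -15799/235642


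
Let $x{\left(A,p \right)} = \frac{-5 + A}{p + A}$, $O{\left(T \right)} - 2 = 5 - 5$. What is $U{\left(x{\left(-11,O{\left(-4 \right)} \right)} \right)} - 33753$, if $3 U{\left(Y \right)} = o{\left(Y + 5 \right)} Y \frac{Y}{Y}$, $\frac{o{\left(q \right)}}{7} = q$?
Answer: $- \frac{8195147}{243} \approx -33725.0$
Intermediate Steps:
$O{\left(T \right)} = 2$ ($O{\left(T \right)} = 2 + \left(5 - 5\right) = 2 + 0 = 2$)
$x{\left(A,p \right)} = \frac{-5 + A}{A + p}$
$o{\left(q \right)} = 7 q$
$U{\left(Y \right)} = \frac{Y \left(35 + 7 Y\right)}{3}$ ($U{\left(Y \right)} = \frac{7 \left(Y + 5\right) Y \frac{Y}{Y}}{3} = \frac{7 \left(5 + Y\right) Y 1}{3} = \frac{\left(35 + 7 Y\right) Y 1}{3} = \frac{Y \left(35 + 7 Y\right) 1}{3} = \frac{Y \left(35 + 7 Y\right)}{3}$)
$U{\left(x{\left(-11,O{\left(-4 \right)} \right)} \right)} - 33753 = \frac{7 \frac{-5 - 11}{-11 + 2} \left(5 + \frac{-5 - 11}{-11 + 2}\right)}{3} - 33753 = \frac{7 \frac{1}{-9} \left(-16\right) \left(5 + \frac{1}{-9} \left(-16\right)\right)}{3} - 33753 = \frac{7 \left(\left(- \frac{1}{9}\right) \left(-16\right)\right) \left(5 - - \frac{16}{9}\right)}{3} - 33753 = \frac{7}{3} \cdot \frac{16}{9} \left(5 + \frac{16}{9}\right) - 33753 = \frac{7}{3} \cdot \frac{16}{9} \cdot \frac{61}{9} - 33753 = \frac{6832}{243} - 33753 = - \frac{8195147}{243}$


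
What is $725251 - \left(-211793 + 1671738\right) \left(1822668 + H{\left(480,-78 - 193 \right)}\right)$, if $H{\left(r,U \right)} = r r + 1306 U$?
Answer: $-2480653141939$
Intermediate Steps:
$H{\left(r,U \right)} = r^{2} + 1306 U$
$725251 - \left(-211793 + 1671738\right) \left(1822668 + H{\left(480,-78 - 193 \right)}\right) = 725251 - \left(-211793 + 1671738\right) \left(1822668 + \left(480^{2} + 1306 \left(-78 - 193\right)\right)\right) = 725251 - 1459945 \left(1822668 + \left(230400 + 1306 \left(-271\right)\right)\right) = 725251 - 1459945 \left(1822668 + \left(230400 - 353926\right)\right) = 725251 - 1459945 \left(1822668 - 123526\right) = 725251 - 1459945 \cdot 1699142 = 725251 - 2480653867190 = -2480653141939$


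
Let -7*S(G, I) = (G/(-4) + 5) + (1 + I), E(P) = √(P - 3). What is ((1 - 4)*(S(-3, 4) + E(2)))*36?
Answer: 1161/7 - 108*I ≈ 165.86 - 108.0*I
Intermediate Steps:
E(P) = √(-3 + P)
S(G, I) = -6/7 - I/7 + G/28 (S(G, I) = -((G/(-4) + 5) + (1 + I))/7 = -((G*(-¼) + 5) + (1 + I))/7 = -((-G/4 + 5) + (1 + I))/7 = -((5 - G/4) + (1 + I))/7 = -(6 + I - G/4)/7 = -6/7 - I/7 + G/28)
((1 - 4)*(S(-3, 4) + E(2)))*36 = ((1 - 4)*((-6/7 - ⅐*4 + (1/28)*(-3)) + √(-3 + 2)))*36 = -3*((-6/7 - 4/7 - 3/28) + √(-1))*36 = -3*(-43/28 + I)*36 = (129/28 - 3*I)*36 = 1161/7 - 108*I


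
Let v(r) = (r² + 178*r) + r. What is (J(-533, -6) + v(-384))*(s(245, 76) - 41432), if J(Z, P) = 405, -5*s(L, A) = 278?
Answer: -3282706350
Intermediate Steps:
v(r) = r² + 179*r
s(L, A) = -278/5 (s(L, A) = -⅕*278 = -278/5)
(J(-533, -6) + v(-384))*(s(245, 76) - 41432) = (405 - 384*(179 - 384))*(-278/5 - 41432) = (405 - 384*(-205))*(-207438/5) = (405 + 78720)*(-207438/5) = 79125*(-207438/5) = -3282706350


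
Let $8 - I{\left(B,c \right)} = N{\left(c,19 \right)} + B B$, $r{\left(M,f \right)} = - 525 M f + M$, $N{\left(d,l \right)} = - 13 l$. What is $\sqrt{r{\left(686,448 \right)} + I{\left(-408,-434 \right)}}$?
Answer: $i \sqrt{161512723} \approx 12709.0 i$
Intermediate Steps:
$r{\left(M,f \right)} = M - 525 M f$ ($r{\left(M,f \right)} = - 525 M f + M = M - 525 M f$)
$I{\left(B,c \right)} = 255 - B^{2}$ ($I{\left(B,c \right)} = 8 - \left(\left(-13\right) 19 + B B\right) = 8 - \left(-247 + B^{2}\right) = 255 - B^{2}$)
$\sqrt{r{\left(686,448 \right)} + I{\left(-408,-434 \right)}} = \sqrt{686 \left(1 - 235200\right) + \left(255 - \left(-408\right)^{2}\right)} = \sqrt{686 \left(1 - 235200\right) + \left(255 - 166464\right)} = \sqrt{686 \left(-235199\right) + \left(255 - 166464\right)} = \sqrt{-161346514 - 166209} = \sqrt{-161512723} = i \sqrt{161512723}$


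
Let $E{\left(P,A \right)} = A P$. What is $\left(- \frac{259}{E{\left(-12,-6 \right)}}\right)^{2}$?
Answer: $\frac{67081}{5184} \approx 12.94$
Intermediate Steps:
$\left(- \frac{259}{E{\left(-12,-6 \right)}}\right)^{2} = \left(- \frac{259}{\left(-6\right) \left(-12\right)}\right)^{2} = \left(- \frac{259}{72}\right)^{2} = \frac{67081}{5184}$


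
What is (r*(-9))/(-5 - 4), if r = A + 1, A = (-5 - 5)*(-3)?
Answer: 31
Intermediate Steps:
A = 30 (A = -10*(-3) = 30)
r = 31 (r = 30 + 1 = 31)
(r*(-9))/(-5 - 4) = (31*(-9))/(-5 - 4) = -279/(-9) = -279*(-1/9) = 31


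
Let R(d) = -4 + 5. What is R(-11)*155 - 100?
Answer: 55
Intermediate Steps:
R(d) = 1
R(-11)*155 - 100 = 1*155 - 100 = 155 - 100 = 55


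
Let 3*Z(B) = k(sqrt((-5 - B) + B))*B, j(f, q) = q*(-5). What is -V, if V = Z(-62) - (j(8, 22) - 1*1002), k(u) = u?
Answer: -1112 + 62*I*sqrt(5)/3 ≈ -1112.0 + 46.212*I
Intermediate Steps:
j(f, q) = -5*q
Z(B) = I*B*sqrt(5)/3 (Z(B) = (sqrt((-5 - B) + B)*B)/3 = (sqrt(-5)*B)/3 = ((I*sqrt(5))*B)/3 = (I*B*sqrt(5))/3 = I*B*sqrt(5)/3)
V = 1112 - 62*I*sqrt(5)/3 (V = (1/3)*I*(-62)*sqrt(5) - (-5*22 - 1*1002) = -62*I*sqrt(5)/3 - (-110 - 1002) = -62*I*sqrt(5)/3 - 1*(-1112) = -62*I*sqrt(5)/3 + 1112 = 1112 - 62*I*sqrt(5)/3 ≈ 1112.0 - 46.212*I)
-V = -(1112 - 62*I*sqrt(5)/3) = -1112 + 62*I*sqrt(5)/3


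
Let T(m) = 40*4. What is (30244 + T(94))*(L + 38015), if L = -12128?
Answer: 787068348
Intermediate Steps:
T(m) = 160
(30244 + T(94))*(L + 38015) = (30244 + 160)*(-12128 + 38015) = 30404*25887 = 787068348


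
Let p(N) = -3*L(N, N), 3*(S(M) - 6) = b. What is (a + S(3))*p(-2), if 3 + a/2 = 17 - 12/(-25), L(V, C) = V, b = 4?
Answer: 5444/25 ≈ 217.76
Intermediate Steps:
S(M) = 22/3 (S(M) = 6 + (1/3)*4 = 6 + 4/3 = 22/3)
a = 724/25 (a = -6 + 2*(17 - 12/(-25)) = -6 + 2*(17 - 12*(-1/25)) = -6 + 2*(17 + 12/25) = -6 + 2*(437/25) = -6 + 874/25 = 724/25 ≈ 28.960)
p(N) = -3*N
(a + S(3))*p(-2) = (724/25 + 22/3)*(-3*(-2)) = (2722/75)*6 = 5444/25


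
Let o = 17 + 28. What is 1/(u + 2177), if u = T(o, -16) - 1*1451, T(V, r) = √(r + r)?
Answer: 363/263554 - I*√2/131777 ≈ 0.0013773 - 1.0732e-5*I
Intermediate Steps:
o = 45
T(V, r) = √2*√r (T(V, r) = √(2*r) = √2*√r)
u = -1451 + 4*I*√2 (u = √2*√(-16) - 1*1451 = √2*(4*I) - 1451 = 4*I*√2 - 1451 = -1451 + 4*I*√2 ≈ -1451.0 + 5.6569*I)
1/(u + 2177) = 1/((-1451 + 4*I*√2) + 2177) = 1/(726 + 4*I*√2)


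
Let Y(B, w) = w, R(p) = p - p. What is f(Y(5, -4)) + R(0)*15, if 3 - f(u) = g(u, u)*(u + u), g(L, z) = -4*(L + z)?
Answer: 259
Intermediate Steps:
R(p) = 0
g(L, z) = -4*L - 4*z
f(u) = 3 + 16*u² (f(u) = 3 - (-4*u - 4*u)*(u + u) = 3 - (-8*u)*2*u = 3 - (-16)*u² = 3 + 16*u²)
f(Y(5, -4)) + R(0)*15 = (3 + 16*(-4)²) + 0*15 = (3 + 16*16) + 0 = (3 + 256) + 0 = 259 + 0 = 259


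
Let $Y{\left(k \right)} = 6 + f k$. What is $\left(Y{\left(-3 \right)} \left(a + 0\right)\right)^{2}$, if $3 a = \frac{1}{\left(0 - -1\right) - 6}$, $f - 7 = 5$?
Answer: $4$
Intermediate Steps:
$f = 12$ ($f = 7 + 5 = 12$)
$a = - \frac{1}{15}$ ($a = \frac{1}{3 \left(\left(0 - -1\right) - 6\right)} = \frac{1}{3 \left(\left(0 + 1\right) - 6\right)} = \frac{1}{3 \left(1 - 6\right)} = \frac{1}{3 \left(-5\right)} = \frac{1}{3} \left(- \frac{1}{5}\right) = - \frac{1}{15} \approx -0.066667$)
$Y{\left(k \right)} = 6 + 12 k$
$\left(Y{\left(-3 \right)} \left(a + 0\right)\right)^{2} = \left(\left(6 + 12 \left(-3\right)\right) \left(- \frac{1}{15} + 0\right)\right)^{2} = \left(\left(6 - 36\right) \left(- \frac{1}{15}\right)\right)^{2} = \left(\left(-30\right) \left(- \frac{1}{15}\right)\right)^{2} = 2^{2} = 4$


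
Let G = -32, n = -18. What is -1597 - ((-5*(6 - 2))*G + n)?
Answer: -2219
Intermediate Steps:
-1597 - ((-5*(6 - 2))*G + n) = -1597 - (-5*(6 - 2)*(-32) - 18) = -1597 - (-5*4*(-32) - 18) = -1597 - (-20*(-32) - 18) = -1597 - (640 - 18) = -1597 - 1*622 = -1597 - 622 = -2219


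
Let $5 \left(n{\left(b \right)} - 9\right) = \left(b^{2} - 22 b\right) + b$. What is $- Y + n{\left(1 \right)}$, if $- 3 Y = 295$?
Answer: $\frac{310}{3} \approx 103.33$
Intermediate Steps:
$Y = - \frac{295}{3}$ ($Y = \left(- \frac{1}{3}\right) 295 = - \frac{295}{3} \approx -98.333$)
$n{\left(b \right)} = 9 - \frac{21 b}{5} + \frac{b^{2}}{5}$ ($n{\left(b \right)} = 9 + \frac{\left(b^{2} - 22 b\right) + b}{5} = 9 + \frac{b^{2} - 21 b}{5} = 9 + \left(- \frac{21 b}{5} + \frac{b^{2}}{5}\right) = 9 - \frac{21 b}{5} + \frac{b^{2}}{5}$)
$- Y + n{\left(1 \right)} = \left(-1\right) \left(- \frac{295}{3}\right) + \left(9 - \frac{21}{5} + \frac{1^{2}}{5}\right) = \frac{295}{3} + \left(9 - \frac{21}{5} + \frac{1}{5} \cdot 1\right) = \frac{295}{3} + \left(9 - \frac{21}{5} + \frac{1}{5}\right) = \frac{295}{3} + 5 = \frac{310}{3}$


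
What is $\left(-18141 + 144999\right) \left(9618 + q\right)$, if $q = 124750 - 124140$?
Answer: $1297503624$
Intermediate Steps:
$q = 610$
$\left(-18141 + 144999\right) \left(9618 + q\right) = \left(-18141 + 144999\right) \left(9618 + 610\right) = 126858 \cdot 10228 = 1297503624$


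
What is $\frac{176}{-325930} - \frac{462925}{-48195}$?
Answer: $\frac{1371569663}{142801785} \approx 9.6047$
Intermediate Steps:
$\frac{176}{-325930} - \frac{462925}{-48195} = 176 \left(- \frac{1}{325930}\right) - - \frac{92585}{9639} = - \frac{8}{14815} + \frac{92585}{9639} = \frac{1371569663}{142801785}$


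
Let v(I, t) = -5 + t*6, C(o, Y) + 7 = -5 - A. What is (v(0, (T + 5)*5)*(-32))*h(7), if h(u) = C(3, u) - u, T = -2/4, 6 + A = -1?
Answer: 49920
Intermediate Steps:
A = -7 (A = -6 - 1 = -7)
C(o, Y) = -5 (C(o, Y) = -7 + (-5 - 1*(-7)) = -7 + (-5 + 7) = -7 + 2 = -5)
T = -½ (T = -2*¼ = -½ ≈ -0.50000)
v(I, t) = -5 + 6*t
h(u) = -5 - u
(v(0, (T + 5)*5)*(-32))*h(7) = ((-5 + 6*((-½ + 5)*5))*(-32))*(-5 - 1*7) = ((-5 + 6*((9/2)*5))*(-32))*(-5 - 7) = ((-5 + 6*(45/2))*(-32))*(-12) = ((-5 + 135)*(-32))*(-12) = (130*(-32))*(-12) = -4160*(-12) = 49920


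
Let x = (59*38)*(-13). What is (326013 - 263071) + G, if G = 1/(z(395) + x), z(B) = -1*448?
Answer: 1862705547/29594 ≈ 62942.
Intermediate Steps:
x = -29146 (x = 2242*(-13) = -29146)
z(B) = -448
G = -1/29594 (G = 1/(-448 - 29146) = 1/(-29594) = -1/29594 ≈ -3.3791e-5)
(326013 - 263071) + G = (326013 - 263071) - 1/29594 = 62942 - 1/29594 = 1862705547/29594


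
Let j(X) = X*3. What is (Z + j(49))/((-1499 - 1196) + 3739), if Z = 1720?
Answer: 1867/1044 ≈ 1.7883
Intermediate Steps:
j(X) = 3*X
(Z + j(49))/((-1499 - 1196) + 3739) = (1720 + 3*49)/((-1499 - 1196) + 3739) = (1720 + 147)/(-2695 + 3739) = 1867/1044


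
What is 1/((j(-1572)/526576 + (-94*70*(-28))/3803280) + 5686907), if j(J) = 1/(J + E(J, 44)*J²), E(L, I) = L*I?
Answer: 8970596044531905472/51014945874377980664744647 ≈ 1.7584e-7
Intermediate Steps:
E(L, I) = I*L
j(J) = 1/(J + 44*J³) (j(J) = 1/(J + (44*J)*J²) = 1/(J + 44*J³))
1/((j(-1572)/526576 + (-94*70*(-28))/3803280) + 5686907) = 1/((1/((-1572 + 44*(-1572)³)*526576) + (-94*70*(-28))/3803280) + 5686907) = 1/(((1/526576)/(-1572 + 44*(-3884701248)) - 6580*(-28)*(1/3803280)) + 5686907) = 1/(((1/526576)/(-1572 - 170926854912) + 184240*(1/3803280)) + 5686907) = 1/(((1/526576)/(-170926856484) + 2303/47541) + 5686907) = 1/((-1/170926856484*1/526576 + 2303/47541) + 5686907) = 1/((-1/90005980379918784 + 2303/47541) + 5686907) = 1/(434557175712689543/8970596044531905472 + 5686907) = 1/(51014945874377980664744647/8970596044531905472) = 8970596044531905472/51014945874377980664744647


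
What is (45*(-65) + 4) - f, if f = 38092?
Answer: -41013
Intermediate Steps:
(45*(-65) + 4) - f = (45*(-65) + 4) - 1*38092 = (-2925 + 4) - 38092 = -2921 - 38092 = -41013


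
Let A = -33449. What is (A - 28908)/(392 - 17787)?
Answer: 62357/17395 ≈ 3.5848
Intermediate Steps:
(A - 28908)/(392 - 17787) = (-33449 - 28908)/(392 - 17787) = -62357/(-17395) = -62357*(-1/17395) = 62357/17395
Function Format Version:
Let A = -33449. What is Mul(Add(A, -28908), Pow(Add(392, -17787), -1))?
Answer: Rational(62357, 17395) ≈ 3.5848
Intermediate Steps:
Mul(Add(A, -28908), Pow(Add(392, -17787), -1)) = Mul(Add(-33449, -28908), Pow(Add(392, -17787), -1)) = Mul(-62357, Pow(-17395, -1)) = Mul(-62357, Rational(-1, 17395)) = Rational(62357, 17395)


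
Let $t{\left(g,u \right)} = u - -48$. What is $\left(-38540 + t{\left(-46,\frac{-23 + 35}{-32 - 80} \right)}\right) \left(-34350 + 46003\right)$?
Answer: $- \frac{12559358687}{28} \approx -4.4855 \cdot 10^{8}$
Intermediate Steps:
$t{\left(g,u \right)} = 48 + u$ ($t{\left(g,u \right)} = u + 48 = 48 + u$)
$\left(-38540 + t{\left(-46,\frac{-23 + 35}{-32 - 80} \right)}\right) \left(-34350 + 46003\right) = \left(-38540 + \left(48 + \frac{-23 + 35}{-32 - 80}\right)\right) \left(-34350 + 46003\right) = \left(-38540 + \left(48 + \frac{12}{-112}\right)\right) 11653 = \left(-38540 + \left(48 + 12 \left(- \frac{1}{112}\right)\right)\right) 11653 = \left(-38540 + \left(48 - \frac{3}{28}\right)\right) 11653 = \left(-38540 + \frac{1341}{28}\right) 11653 = \left(- \frac{1077779}{28}\right) 11653 = - \frac{12559358687}{28}$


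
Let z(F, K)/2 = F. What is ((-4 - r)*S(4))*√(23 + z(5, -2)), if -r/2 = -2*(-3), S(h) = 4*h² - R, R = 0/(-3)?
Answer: 512*√33 ≈ 2941.2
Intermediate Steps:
R = 0 (R = 0*(-⅓) = 0)
S(h) = 4*h² (S(h) = 4*h² - 1*0 = 4*h² + 0 = 4*h²)
z(F, K) = 2*F
r = -12 (r = -(-4)*(-3) = -2*6 = -12)
((-4 - r)*S(4))*√(23 + z(5, -2)) = ((-4 - 1*(-12))*(4*4²))*√(23 + 2*5) = ((-4 + 12)*(4*16))*√(23 + 10) = (8*64)*√33 = 512*√33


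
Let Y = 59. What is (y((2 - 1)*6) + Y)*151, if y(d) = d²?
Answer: 14345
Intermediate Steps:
(y((2 - 1)*6) + Y)*151 = (((2 - 1)*6)² + 59)*151 = ((1*6)² + 59)*151 = (6² + 59)*151 = (36 + 59)*151 = 95*151 = 14345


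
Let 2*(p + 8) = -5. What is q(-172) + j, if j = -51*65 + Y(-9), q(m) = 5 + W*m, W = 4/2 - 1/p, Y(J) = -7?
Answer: -77225/21 ≈ -3677.4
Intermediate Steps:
p = -21/2 (p = -8 + (1/2)*(-5) = -8 - 5/2 = -21/2 ≈ -10.500)
W = 44/21 (W = 4/2 - 1/(-21/2) = 4*(1/2) - 1*(-2/21) = 2 + 2/21 = 44/21 ≈ 2.0952)
q(m) = 5 + 44*m/21
j = -3322 (j = -51*65 - 7 = -3315 - 7 = -3322)
q(-172) + j = (5 + (44/21)*(-172)) - 3322 = (5 - 7568/21) - 3322 = -7463/21 - 3322 = -77225/21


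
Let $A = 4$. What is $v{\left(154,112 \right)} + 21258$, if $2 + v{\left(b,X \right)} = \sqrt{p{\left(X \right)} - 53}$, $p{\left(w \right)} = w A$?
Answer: $21256 + \sqrt{395} \approx 21276.0$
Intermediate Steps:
$p{\left(w \right)} = 4 w$ ($p{\left(w \right)} = w 4 = 4 w$)
$v{\left(b,X \right)} = -2 + \sqrt{-53 + 4 X}$ ($v{\left(b,X \right)} = -2 + \sqrt{4 X - 53} = -2 + \sqrt{-53 + 4 X}$)
$v{\left(154,112 \right)} + 21258 = \left(-2 + \sqrt{-53 + 4 \cdot 112}\right) + 21258 = \left(-2 + \sqrt{-53 + 448}\right) + 21258 = \left(-2 + \sqrt{395}\right) + 21258 = 21256 + \sqrt{395}$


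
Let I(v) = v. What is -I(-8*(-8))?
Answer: -64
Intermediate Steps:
-I(-8*(-8)) = -(-8)*(-8) = -1*64 = -64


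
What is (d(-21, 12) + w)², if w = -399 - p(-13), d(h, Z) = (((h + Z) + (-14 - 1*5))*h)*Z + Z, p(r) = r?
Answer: 44649124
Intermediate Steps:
d(h, Z) = Z + Z*h*(-19 + Z + h) (d(h, Z) = (((Z + h) + (-14 - 5))*h)*Z + Z = (((Z + h) - 19)*h)*Z + Z = ((-19 + Z + h)*h)*Z + Z = (h*(-19 + Z + h))*Z + Z = Z*h*(-19 + Z + h) + Z = Z + Z*h*(-19 + Z + h))
w = -386 (w = -399 - 1*(-13) = -399 + 13 = -386)
(d(-21, 12) + w)² = (12*(1 + (-21)² - 19*(-21) + 12*(-21)) - 386)² = (12*(1 + 441 + 399 - 252) - 386)² = (12*589 - 386)² = (7068 - 386)² = 6682² = 44649124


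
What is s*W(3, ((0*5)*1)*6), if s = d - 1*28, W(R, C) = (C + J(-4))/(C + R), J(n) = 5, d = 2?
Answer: -130/3 ≈ -43.333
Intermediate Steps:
W(R, C) = (5 + C)/(C + R) (W(R, C) = (C + 5)/(C + R) = (5 + C)/(C + R))
s = -26 (s = 2 - 1*28 = 2 - 28 = -26)
s*W(3, ((0*5)*1)*6) = -26*(5 + ((0*5)*1)*6)/(((0*5)*1)*6 + 3) = -26*(5 + (0*1)*6)/((0*1)*6 + 3) = -26*(5 + 0*6)/(0*6 + 3) = -26*(5 + 0)/(0 + 3) = -26*5/3 = -130/3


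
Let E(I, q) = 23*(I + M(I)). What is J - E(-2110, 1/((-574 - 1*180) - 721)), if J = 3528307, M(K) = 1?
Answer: 3576814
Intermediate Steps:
E(I, q) = 23 + 23*I (E(I, q) = 23*(I + 1) = 23*(1 + I) = 23 + 23*I)
J - E(-2110, 1/((-574 - 1*180) - 721)) = 3528307 - (23 + 23*(-2110)) = 3528307 - (23 - 48530) = 3528307 - 1*(-48507) = 3528307 + 48507 = 3576814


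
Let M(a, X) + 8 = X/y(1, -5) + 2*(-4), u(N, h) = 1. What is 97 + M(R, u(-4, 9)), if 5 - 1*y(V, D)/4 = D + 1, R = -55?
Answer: 2917/36 ≈ 81.028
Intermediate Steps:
y(V, D) = 16 - 4*D (y(V, D) = 20 - 4*(D + 1) = 20 - 4*(1 + D) = 20 + (-4 - 4*D) = 16 - 4*D)
M(a, X) = -16 + X/36 (M(a, X) = -8 + (X/(16 - 4*(-5)) + 2*(-4)) = -8 + (X/(16 + 20) - 8) = -8 + (X/36 - 8) = -8 + (-8 + X/36) = -16 + X/36)
97 + M(R, u(-4, 9)) = 97 + (-16 + (1/36)*1) = 97 + (-16 + 1/36) = 97 - 575/36 = 2917/36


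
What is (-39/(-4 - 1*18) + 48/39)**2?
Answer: 737881/81796 ≈ 9.0210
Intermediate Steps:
(-39/(-4 - 1*18) + 48/39)**2 = (-39/(-4 - 18) + 48*(1/39))**2 = (-39/(-22) + 16/13)**2 = (-39*(-1/22) + 16/13)**2 = (39/22 + 16/13)**2 = (859/286)**2 = 737881/81796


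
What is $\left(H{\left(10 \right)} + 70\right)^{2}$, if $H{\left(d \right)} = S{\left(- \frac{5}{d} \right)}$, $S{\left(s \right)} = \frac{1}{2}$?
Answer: $\frac{19881}{4} \approx 4970.3$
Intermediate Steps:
$S{\left(s \right)} = \frac{1}{2}$
$H{\left(d \right)} = \frac{1}{2}$
$\left(H{\left(10 \right)} + 70\right)^{2} = \left(\frac{1}{2} + 70\right)^{2} = \left(\frac{141}{2}\right)^{2} = \frac{19881}{4}$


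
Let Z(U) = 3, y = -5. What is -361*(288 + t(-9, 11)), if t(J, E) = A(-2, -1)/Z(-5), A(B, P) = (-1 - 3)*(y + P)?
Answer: -106856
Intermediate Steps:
A(B, P) = 20 - 4*P (A(B, P) = (-1 - 3)*(-5 + P) = -4*(-5 + P) = 20 - 4*P)
t(J, E) = 8 (t(J, E) = (20 - 4*(-1))/3 = (20 + 4)*(⅓) = 24*(⅓) = 8)
-361*(288 + t(-9, 11)) = -361*(288 + 8) = -361*296 = -106856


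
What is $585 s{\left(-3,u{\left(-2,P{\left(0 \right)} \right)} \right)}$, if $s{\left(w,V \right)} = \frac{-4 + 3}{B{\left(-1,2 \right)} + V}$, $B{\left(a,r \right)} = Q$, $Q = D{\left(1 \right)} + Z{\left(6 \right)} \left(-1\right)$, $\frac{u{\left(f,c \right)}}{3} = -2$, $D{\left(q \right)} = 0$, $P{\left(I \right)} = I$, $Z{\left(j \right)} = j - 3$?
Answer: $65$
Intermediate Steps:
$Z{\left(j \right)} = -3 + j$ ($Z{\left(j \right)} = j - 3 = -3 + j$)
$u{\left(f,c \right)} = -6$ ($u{\left(f,c \right)} = 3 \left(-2\right) = -6$)
$Q = -3$ ($Q = 0 + \left(-3 + 6\right) \left(-1\right) = 0 + 3 \left(-1\right) = 0 - 3 = -3$)
$B{\left(a,r \right)} = -3$
$s{\left(w,V \right)} = - \frac{1}{-3 + V}$ ($s{\left(w,V \right)} = \frac{-4 + 3}{-3 + V} = - \frac{1}{-3 + V}$)
$585 s{\left(-3,u{\left(-2,P{\left(0 \right)} \right)} \right)} = 585 \left(- \frac{1}{-3 - 6}\right) = 585 \left(- \frac{1}{-9}\right) = 585 \left(\left(-1\right) \left(- \frac{1}{9}\right)\right) = 585 \cdot \frac{1}{9} = 65$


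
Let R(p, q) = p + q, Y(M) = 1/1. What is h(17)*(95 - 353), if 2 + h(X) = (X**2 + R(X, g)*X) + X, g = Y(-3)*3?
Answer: -166152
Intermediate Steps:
Y(M) = 1
g = 3 (g = 1*3 = 3)
h(X) = -2 + X + X**2 + X*(3 + X) (h(X) = -2 + ((X**2 + (X + 3)*X) + X) = -2 + ((X**2 + (3 + X)*X) + X) = -2 + ((X**2 + X*(3 + X)) + X) = -2 + (X + X**2 + X*(3 + X)) = -2 + X + X**2 + X*(3 + X))
h(17)*(95 - 353) = (-2 + 2*17**2 + 4*17)*(95 - 353) = (-2 + 2*289 + 68)*(-258) = (-2 + 578 + 68)*(-258) = 644*(-258) = -166152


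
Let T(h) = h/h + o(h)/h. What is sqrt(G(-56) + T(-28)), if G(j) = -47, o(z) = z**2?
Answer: I*sqrt(74) ≈ 8.6023*I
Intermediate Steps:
T(h) = 1 + h (T(h) = h/h + h**2/h = 1 + h)
sqrt(G(-56) + T(-28)) = sqrt(-47 + (1 - 28)) = sqrt(-47 - 27) = sqrt(-74) = I*sqrt(74)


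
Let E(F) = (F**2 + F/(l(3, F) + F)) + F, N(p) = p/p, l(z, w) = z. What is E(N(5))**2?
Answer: 81/16 ≈ 5.0625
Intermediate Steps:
N(p) = 1
E(F) = F + F**2 + F/(3 + F) (E(F) = (F**2 + F/(3 + F)) + F = F + F**2 + F/(3 + F))
E(N(5))**2 = (1*(4 + 1**2 + 4*1)/(3 + 1))**2 = (1*(4 + 1 + 4)/4)**2 = (1*(1/4)*9)**2 = (9/4)**2 = 81/16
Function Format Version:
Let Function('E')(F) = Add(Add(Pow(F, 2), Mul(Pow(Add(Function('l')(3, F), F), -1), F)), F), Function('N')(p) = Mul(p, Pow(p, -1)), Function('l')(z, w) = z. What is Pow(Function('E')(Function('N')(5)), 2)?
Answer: Rational(81, 16) ≈ 5.0625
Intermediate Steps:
Function('N')(p) = 1
Function('E')(F) = Add(F, Pow(F, 2), Mul(F, Pow(Add(3, F), -1))) (Function('E')(F) = Add(Add(Pow(F, 2), Mul(Pow(Add(3, F), -1), F)), F) = Add(Add(Pow(F, 2), Mul(F, Pow(Add(3, F), -1))), F) = Add(F, Pow(F, 2), Mul(F, Pow(Add(3, F), -1))))
Pow(Function('E')(Function('N')(5)), 2) = Pow(Mul(1, Pow(Add(3, 1), -1), Add(4, Pow(1, 2), Mul(4, 1))), 2) = Pow(Mul(1, Pow(4, -1), Add(4, 1, 4)), 2) = Pow(Mul(1, Rational(1, 4), 9), 2) = Pow(Rational(9, 4), 2) = Rational(81, 16)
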